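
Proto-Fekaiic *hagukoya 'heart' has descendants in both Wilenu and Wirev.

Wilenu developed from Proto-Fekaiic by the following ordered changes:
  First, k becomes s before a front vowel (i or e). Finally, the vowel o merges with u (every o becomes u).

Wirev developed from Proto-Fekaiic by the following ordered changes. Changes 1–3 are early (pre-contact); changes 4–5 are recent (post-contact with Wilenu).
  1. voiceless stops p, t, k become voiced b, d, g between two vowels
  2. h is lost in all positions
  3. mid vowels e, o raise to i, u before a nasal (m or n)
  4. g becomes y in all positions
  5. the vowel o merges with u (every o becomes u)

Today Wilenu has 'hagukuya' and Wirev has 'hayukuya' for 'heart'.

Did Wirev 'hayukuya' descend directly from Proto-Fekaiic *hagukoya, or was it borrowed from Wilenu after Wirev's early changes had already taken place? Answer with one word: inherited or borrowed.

If inherited, *hagukoya would pass through all of Wirev's changes:
Wirev: *hagukoya
  hagukoya → hagugoya   [intervocalic voicing]
  hagugoya → agugoya   [h-loss]
  agugoya (rule 3 does not apply)
  agugoya → ayuyoya   [unconditioned shift]
  ayuyoya → ayuyuya   [vowel merger]
  giving Wirev ayuyuya.
If borrowed from Wilenu 'hagukuya' after the early changes, it would undergo only the recent ones:
  rule 4 (unconditioned shift): hagukuya → hayukuya
  rule 5 (vowel merger): no change (hayukuya)
  ⇒ as a loan: hayukuya
Wirev 'hayukuya' matches the loan outcome 'hayukuya', not the inherited 'ayuyuya' — it skipped the early Wirev changes, so it was borrowed from Wilenu.

borrowed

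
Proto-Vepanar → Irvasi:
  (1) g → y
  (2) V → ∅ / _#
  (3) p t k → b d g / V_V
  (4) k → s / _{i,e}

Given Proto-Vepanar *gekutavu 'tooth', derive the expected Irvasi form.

Irvasi: start from *gekutavu.
  rule 1 (unconditioned shift): gekutavu → yekutavu
  rule 2 (apocope): yekutavu → yekutav
  rule 3 (intervocalic voicing): yekutav → yegudav
  rule 4: no change — yegudav
  ⇒ Irvasi yegudav

yegudav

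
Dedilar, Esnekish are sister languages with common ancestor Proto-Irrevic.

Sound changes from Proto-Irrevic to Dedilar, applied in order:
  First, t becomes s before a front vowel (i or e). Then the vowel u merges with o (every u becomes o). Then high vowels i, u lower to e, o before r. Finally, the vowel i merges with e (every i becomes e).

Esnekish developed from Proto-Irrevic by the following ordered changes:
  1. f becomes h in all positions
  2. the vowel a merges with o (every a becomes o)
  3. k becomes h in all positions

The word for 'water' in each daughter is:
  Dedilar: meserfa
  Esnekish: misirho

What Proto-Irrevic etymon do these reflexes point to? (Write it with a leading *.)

*misirfa

Position 7: Dedilar has a, Esnekish has o. Dedilar preserves a here (none of its changes turn any other segment into a), so the proto-segment is *a.
Position 6: Dedilar has f, Esnekish has h. Dedilar preserves f here (none of its changes turn any other segment into f), so the proto-segment is *f.
Verify the candidate proto-form against each daughter:
Dedilar: start from *misirfa.
  rule 1: no change — misirfa
  rule 2: no change — misirfa
  rule 3 (pre-rhotic lowering): misirfa → miserfa
  rule 4 (vowel merger): miserfa → meserfa
  ⇒ Dedilar meserfa
Esnekish: *misirfa
  misirfa → misirha   [unconditioned shift]
  misirha → misirho   [vowel merger]
  misirho (rule 3 does not apply)
  giving Esnekish misirho.
*misirfa is the unique common source.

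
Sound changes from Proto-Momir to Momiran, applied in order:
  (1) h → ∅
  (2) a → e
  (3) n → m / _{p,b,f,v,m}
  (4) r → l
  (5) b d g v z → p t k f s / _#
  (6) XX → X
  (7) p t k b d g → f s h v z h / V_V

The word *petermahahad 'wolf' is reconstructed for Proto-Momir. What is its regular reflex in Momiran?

Momiran: *petermahahad > petermaaad > petermeeed > petelmeeed > petelmeeet > petelmet > peselmet  (by h-loss, vowel merger, unconditioned shift, final devoicing, degemination, intervocalic lenition)

peselmet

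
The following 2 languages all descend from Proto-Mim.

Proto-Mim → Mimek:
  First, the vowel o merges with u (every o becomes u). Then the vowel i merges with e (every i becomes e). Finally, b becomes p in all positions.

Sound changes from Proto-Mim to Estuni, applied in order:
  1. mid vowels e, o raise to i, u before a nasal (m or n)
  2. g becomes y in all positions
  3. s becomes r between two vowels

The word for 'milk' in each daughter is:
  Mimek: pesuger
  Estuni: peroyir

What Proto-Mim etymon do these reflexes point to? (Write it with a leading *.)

Position 3: Mimek has s, Estuni has r. Mimek preserves s here (none of its changes turn any other segment into s), so the proto-segment is *s.
Position 6: Mimek has e, Estuni has i. Taking the neighbouring segments as reconstructed: Mimek e could go back to *e or *i; Estuni i can only go back to *i — the one source consistent with every daughter is *i.
Position 5: Mimek has g, Estuni has y. Mimek preserves g here (none of its changes turn any other segment into g), so the proto-segment is *g.
Continuing position by position gives *pesogir; check it forward:
Mimek: *pesogir
  pesogir → pesugir   [vowel merger]
  pesugir → pesuger   [vowel merger]
  pesuger (rule 3 does not apply)
  giving Mimek pesuger.
Estuni: *pesogir
  pesogir (rule 1 does not apply)
  pesogir → pesoyir   [unconditioned shift]
  pesoyir → peroyir   [rhotacism]
  giving Estuni peroyir.
No other proto-form is consistent with every reflex, so the reconstruction is *pesogir.

*pesogir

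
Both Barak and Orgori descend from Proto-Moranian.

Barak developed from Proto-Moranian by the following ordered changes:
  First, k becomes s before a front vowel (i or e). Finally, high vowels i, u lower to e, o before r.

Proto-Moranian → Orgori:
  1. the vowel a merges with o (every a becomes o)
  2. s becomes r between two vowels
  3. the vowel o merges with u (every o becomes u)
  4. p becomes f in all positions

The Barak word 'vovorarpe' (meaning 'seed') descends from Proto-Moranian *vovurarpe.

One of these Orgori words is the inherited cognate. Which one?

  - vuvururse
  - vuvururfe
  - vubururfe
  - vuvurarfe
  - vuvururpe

vuvururfe

Orgori: *vovurarpe > vovurorpe > vuvururpe > vuvururfe  (by vowel merger, vowel merger, unconditioned shift)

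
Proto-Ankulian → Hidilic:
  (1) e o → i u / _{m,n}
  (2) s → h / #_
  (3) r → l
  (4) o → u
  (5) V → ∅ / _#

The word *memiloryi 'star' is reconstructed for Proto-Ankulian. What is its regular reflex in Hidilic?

Hidilic: *memiloryi > mimiloryi > mimilolyi > mimilulyi > mimiluly  (by pre-nasal raising, unconditioned shift, vowel merger, apocope)

mimiluly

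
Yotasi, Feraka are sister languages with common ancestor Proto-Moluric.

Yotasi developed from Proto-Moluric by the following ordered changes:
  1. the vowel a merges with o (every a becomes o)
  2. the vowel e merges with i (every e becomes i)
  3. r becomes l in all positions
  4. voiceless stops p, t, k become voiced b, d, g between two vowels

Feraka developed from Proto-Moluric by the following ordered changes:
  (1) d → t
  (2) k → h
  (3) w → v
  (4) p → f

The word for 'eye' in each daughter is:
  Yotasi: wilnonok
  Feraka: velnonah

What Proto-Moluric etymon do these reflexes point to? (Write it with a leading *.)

*welnonak

Position 2: Yotasi has i, Feraka has e. Feraka preserves e here (none of its changes turn any other segment into e), so the proto-segment is *e.
Position 8: Yotasi has k, Feraka has h. Yotasi preserves k here (none of its changes turn any other segment into k), so the proto-segment is *k.
Position 7: Yotasi has o, Feraka has a. Feraka preserves a here (none of its changes turn any other segment into a), so the proto-segment is *a.
Continuing position by position gives *welnonak; check it forward:
Yotasi: *welnonak
  welnonak → welnonok   [vowel merger]
  welnonok → wilnonok   [vowel merger]
  wilnonok (rule 3 does not apply)
  wilnonok (rule 4 does not apply)
  giving Yotasi wilnonok.
Feraka: start from *welnonak.
  rule 1: no change — welnonak
  rule 2 (unconditioned shift): welnonak → welnonah
  rule 3 (unconditioned shift): welnonah → velnonah
  rule 4: no change — velnonah
  ⇒ Feraka velnonah
No other proto-form is consistent with every reflex, so the reconstruction is *welnonak.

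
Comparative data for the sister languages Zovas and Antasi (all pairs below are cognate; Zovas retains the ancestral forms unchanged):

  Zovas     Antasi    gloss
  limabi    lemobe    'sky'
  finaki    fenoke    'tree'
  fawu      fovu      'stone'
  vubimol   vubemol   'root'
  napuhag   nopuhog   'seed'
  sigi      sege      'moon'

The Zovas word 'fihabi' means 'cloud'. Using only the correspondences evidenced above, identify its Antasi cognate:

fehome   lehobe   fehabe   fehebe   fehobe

sigi ~ sege — Zovas i corresponds to Antasi e after a consonant, before a consonant other than r, m, n, p, b, f, v.
limabi ~ lemobe — Zovas a corresponds to Antasi o after a consonant, before a labial obstruent.
limabi ~ lemobe, finaki ~ fenoke — Zovas i corresponds to Antasi e word-finally.
Applying these to Zovas 'fihabi':
  fihabi → fehabi   (i→e after a consonant, before a consonant other than r, m, n, p, b, f, v)
  fehabi → fehobi   (a→o after a consonant, before a labial obstruent)
  fehobi → fehobe   (i→e word-finally)
So the Antasi cognate is 'fehobe'.

fehobe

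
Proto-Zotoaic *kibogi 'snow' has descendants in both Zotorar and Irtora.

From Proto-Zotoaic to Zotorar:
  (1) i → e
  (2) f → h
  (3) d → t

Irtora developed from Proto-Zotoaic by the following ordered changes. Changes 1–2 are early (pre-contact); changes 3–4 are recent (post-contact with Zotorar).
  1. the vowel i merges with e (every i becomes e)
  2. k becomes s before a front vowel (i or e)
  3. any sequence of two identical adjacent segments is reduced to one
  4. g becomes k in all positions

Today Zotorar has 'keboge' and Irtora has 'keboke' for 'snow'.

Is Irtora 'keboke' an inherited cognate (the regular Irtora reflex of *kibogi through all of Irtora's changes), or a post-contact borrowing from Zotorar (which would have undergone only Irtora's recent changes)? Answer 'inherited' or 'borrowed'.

If inherited, *kibogi would pass through all of Irtora's changes:
Irtora: *kibogi > keboge > seboge > seboke  (by vowel merger, palatalisation, unconditioned shift)
If borrowed from Zotorar 'keboge' after the early changes, it would undergo only the recent ones:
  rule 3 (degemination): no change (keboge)
  rule 4 (unconditioned shift): keboge → keboke
  ⇒ as a loan: keboke
Irtora 'keboke' matches the loan outcome 'keboke', not the inherited 'seboke' — it skipped the early Irtora changes, so it was borrowed from Zotorar.

borrowed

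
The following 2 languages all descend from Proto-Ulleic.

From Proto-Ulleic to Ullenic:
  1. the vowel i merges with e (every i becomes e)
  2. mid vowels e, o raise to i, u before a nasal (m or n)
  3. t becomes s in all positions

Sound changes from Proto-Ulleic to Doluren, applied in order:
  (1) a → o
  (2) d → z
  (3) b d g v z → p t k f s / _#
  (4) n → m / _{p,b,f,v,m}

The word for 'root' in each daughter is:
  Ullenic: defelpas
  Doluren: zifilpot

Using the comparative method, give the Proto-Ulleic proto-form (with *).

*difilpat

Position 7: Ullenic has a, Doluren has o. Ullenic preserves a here (none of its changes turn any other segment into a), so the proto-segment is *a.
Position 1: Ullenic has d, Doluren has z. Ullenic preserves d here (none of its changes turn any other segment into d), so the proto-segment is *d.
This points to *difilpat. Verify forward in each daughter:
Ullenic: *difilpat
  difilpat → defelpat   [vowel merger]
  defelpat (rule 2 does not apply)
  defelpat → defelpas   [unconditioned shift]
  giving Ullenic defelpas.
Doluren: *difilpat
  difilpat → difilpot   [vowel merger]
  difilpot → zifilpot   [unconditioned shift]
  zifilpot (rule 3 does not apply)
  zifilpot (rule 4 does not apply)
  giving Doluren zifilpot.
Only *difilpat yields all of Ullenic defelpas, Doluren zifilpot.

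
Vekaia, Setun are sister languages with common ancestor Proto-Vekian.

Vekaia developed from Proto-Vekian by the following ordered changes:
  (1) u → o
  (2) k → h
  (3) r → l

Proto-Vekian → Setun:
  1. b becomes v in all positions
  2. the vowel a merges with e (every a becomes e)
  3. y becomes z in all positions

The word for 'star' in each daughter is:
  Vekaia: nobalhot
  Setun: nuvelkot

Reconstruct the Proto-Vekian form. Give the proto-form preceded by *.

*nubalkot

Position 3: Vekaia has b, Setun has v. Vekaia preserves b here (none of its changes turn any other segment into b), so the proto-segment is *b.
Position 4: Vekaia has a, Setun has e. Vekaia preserves a here (none of its changes turn any other segment into a), so the proto-segment is *a.
Position 6: Vekaia has h, Setun has k. Setun preserves k here (none of its changes turn any other segment into k), so the proto-segment is *k.
Verify the candidate proto-form against each daughter:
Vekaia: *nubalkot
  nubalkot → nobalkot   [vowel merger]
  nobalkot → nobalhot   [unconditioned shift]
  nobalhot (rule 3 does not apply)
  giving Vekaia nobalhot.
Setun: *nubalkot > nuvalkot > nuvelkot  (by unconditioned shift, vowel merger)
Only *nubalkot yields all of Vekaia nobalhot, Setun nuvelkot.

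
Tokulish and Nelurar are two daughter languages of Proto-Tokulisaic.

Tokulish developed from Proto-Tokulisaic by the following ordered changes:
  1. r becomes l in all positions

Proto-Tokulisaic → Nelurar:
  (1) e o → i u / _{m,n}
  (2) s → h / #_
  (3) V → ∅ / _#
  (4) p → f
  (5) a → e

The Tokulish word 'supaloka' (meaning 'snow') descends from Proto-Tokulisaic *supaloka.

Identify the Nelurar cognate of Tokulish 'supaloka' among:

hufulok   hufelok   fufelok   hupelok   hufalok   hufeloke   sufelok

Nelurar: *supaloka
  supaloka (rule 1 does not apply)
  supaloka → hupaloka   [debuccalisation]
  hupaloka → hupalok   [apocope]
  hupalok → hufalok   [unconditioned shift]
  hufalok → hufelok   [vowel merger]
  giving Nelurar hufelok.

hufelok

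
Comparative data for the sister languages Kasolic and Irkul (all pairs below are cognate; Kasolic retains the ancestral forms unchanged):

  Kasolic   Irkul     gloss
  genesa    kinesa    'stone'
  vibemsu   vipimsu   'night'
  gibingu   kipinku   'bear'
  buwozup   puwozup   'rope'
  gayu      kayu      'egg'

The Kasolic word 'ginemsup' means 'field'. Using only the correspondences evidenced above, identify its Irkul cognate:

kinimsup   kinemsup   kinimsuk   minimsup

kinimsup

gibingu ~ kipinku — Kasolic g corresponds to Irkul k word-initially before a front vowel.
vibemsu ~ vipimsu — Kasolic e corresponds to Irkul i after a consonant, before a nasal.
Applying these to Kasolic 'ginemsup':
  ginemsup → kinemsup   (g→k word-initially before a front vowel)
  kinemsup → kinimsup   (e→i after a consonant, before a nasal)
So the Irkul cognate is 'kinimsup'.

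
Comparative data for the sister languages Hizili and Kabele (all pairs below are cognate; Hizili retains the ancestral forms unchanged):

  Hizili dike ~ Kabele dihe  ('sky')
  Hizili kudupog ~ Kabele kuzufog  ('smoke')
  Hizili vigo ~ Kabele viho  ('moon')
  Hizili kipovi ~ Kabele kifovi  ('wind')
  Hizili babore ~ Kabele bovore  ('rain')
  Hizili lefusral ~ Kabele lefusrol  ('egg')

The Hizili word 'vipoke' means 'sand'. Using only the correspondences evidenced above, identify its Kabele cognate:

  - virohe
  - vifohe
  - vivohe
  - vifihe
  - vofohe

vifohe

kudupog ~ kuzufog, kipovi ~ kifovi — Hizili p corresponds to Kabele f between vowels (before a back vowel).
dike ~ dihe — Hizili k corresponds to Kabele h between vowels (before a front vowel).
Applying these to Hizili 'vipoke':
  vipoke → vifoke   (p→f between vowels (before a back vowel))
  vifoke → vifohe   (k→h between vowels (before a front vowel))
So the Kabele cognate is 'vifohe'.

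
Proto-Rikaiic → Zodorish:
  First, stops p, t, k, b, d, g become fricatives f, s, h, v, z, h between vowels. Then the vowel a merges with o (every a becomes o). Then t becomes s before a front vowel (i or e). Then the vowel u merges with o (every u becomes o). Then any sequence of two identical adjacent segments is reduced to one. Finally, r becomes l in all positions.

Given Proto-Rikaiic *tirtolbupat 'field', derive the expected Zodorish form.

Zodorish: *tirtolbupat > tirtolbufat > tirtolbufot > sirtolbufot > sirtolbofot > siltolbofot  (by intervocalic lenition, vowel merger, palatalisation, vowel merger, unconditioned shift)

siltolbofot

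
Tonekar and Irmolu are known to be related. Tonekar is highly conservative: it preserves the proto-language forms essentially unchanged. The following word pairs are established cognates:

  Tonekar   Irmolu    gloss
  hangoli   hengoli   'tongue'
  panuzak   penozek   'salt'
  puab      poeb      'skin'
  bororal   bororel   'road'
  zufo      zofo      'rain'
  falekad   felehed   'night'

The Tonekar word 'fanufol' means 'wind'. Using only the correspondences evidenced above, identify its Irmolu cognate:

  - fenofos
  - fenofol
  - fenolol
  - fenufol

fenofol

hangoli ~ hengoli, panuzak ~ penozek — Tonekar a corresponds to Irmolu e after a consonant, before a nasal.
zufo ~ zofo — Tonekar u corresponds to Irmolu o after a consonant, before a labial obstruent.
Applying these to Tonekar 'fanufol':
  fanufol → fenufol   (a→e after a consonant, before a nasal)
  fenufol → fenofol   (u→o after a consonant, before a labial obstruent)
So the Irmolu cognate is 'fenofol'.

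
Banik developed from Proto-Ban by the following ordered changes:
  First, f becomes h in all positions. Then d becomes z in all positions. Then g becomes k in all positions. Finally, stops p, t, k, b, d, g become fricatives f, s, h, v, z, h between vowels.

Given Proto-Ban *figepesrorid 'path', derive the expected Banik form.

Banik: start from *figepesrorid.
  rule 1 (unconditioned shift): figepesrorid → higepesrorid
  rule 2 (unconditioned shift): higepesrorid → higepesroriz
  rule 3 (unconditioned shift): higepesroriz → hikepesroriz
  rule 4 (intervocalic lenition): hikepesroriz → hihefesroriz
  ⇒ Banik hihefesroriz

hihefesroriz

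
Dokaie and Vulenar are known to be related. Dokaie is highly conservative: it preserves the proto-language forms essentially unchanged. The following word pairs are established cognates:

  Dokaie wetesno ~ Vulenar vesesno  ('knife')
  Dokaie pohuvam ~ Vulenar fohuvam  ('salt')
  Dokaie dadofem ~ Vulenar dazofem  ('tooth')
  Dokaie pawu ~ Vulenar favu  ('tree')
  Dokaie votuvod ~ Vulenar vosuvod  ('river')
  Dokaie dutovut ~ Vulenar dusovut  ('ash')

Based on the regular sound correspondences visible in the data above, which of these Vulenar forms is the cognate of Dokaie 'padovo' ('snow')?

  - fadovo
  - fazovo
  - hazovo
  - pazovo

fazovo

pawu ~ favu — Dokaie p corresponds to Vulenar f word-initially before a back vowel.
dadofem ~ dazofem — Dokaie d corresponds to Vulenar z between vowels (before a back vowel).
Applying these to Dokaie 'padovo':
  padovo → fadovo   (p→f word-initially before a back vowel)
  fadovo → fazovo   (d→z between vowels (before a back vowel))
So the Vulenar cognate is 'fazovo'.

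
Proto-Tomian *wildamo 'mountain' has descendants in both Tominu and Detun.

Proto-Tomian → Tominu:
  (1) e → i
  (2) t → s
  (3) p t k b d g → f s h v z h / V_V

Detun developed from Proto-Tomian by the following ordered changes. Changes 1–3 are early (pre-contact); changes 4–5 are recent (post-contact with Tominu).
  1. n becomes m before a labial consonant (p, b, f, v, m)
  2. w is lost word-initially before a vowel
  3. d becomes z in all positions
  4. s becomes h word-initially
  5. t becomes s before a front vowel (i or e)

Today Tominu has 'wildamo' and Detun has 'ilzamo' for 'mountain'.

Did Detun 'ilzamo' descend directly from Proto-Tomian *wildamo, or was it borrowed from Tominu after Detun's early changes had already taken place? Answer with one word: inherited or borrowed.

inherited

If inherited, *wildamo would pass through all of Detun's changes:
Detun: *wildamo > ildamo > ilzamo  (by glide loss, unconditioned shift)
If borrowed from Tominu 'wildamo' after the early changes, it would undergo only the recent ones:
  rule 4 (debuccalisation): no change (wildamo)
  rule 5 (palatalisation): no change (wildamo)
  ⇒ as a loan: wildamo
Detun 'ilzamo' matches the inherited outcome exactly, so it is an inherited cognate, not a loan.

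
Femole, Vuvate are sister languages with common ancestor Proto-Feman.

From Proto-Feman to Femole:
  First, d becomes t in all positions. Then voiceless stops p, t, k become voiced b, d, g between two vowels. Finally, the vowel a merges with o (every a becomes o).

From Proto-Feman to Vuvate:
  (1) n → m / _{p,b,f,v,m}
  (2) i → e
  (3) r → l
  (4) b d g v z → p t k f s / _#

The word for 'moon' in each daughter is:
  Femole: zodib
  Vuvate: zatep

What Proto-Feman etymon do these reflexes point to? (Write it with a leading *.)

Position 4: Femole has i, Vuvate has e. Femole preserves i here (none of its changes turn any other segment into i), so the proto-segment is *i.
Position 5: Femole has b, Vuvate has p. Taking the neighbouring segments as reconstructed: Femole b can only go back to *b; Vuvate p could go back to *p or *b — the one source consistent with every daughter is *b.
This points to *zatib. Verify forward in each daughter:
Femole: start from *zatib.
  rule 1: no change — zatib
  rule 2 (intervocalic voicing): zatib → zadib
  rule 3 (vowel merger): zadib → zodib
  ⇒ Femole zodib
Vuvate: *zatib
  zatib (rule 1 does not apply)
  zatib → zateb   [vowel merger]
  zateb (rule 3 does not apply)
  zateb → zatep   [final devoicing]
  giving Vuvate zatep.
Only *zatib yields all of Femole zodib, Vuvate zatep.

*zatib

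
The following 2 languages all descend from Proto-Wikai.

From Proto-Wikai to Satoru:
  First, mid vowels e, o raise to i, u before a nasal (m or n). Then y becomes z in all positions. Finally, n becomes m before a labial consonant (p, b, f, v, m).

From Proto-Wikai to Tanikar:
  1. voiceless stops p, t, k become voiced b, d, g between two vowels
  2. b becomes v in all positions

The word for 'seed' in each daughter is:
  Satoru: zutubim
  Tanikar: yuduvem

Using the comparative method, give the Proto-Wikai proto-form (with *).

Position 5: Satoru has b, Tanikar has v. Satoru preserves b here (none of its changes turn any other segment into b), so the proto-segment is *b.
Position 1: Satoru has z, Tanikar has y. Tanikar preserves y here (none of its changes turn any other segment into y), so the proto-segment is *y.
Position 6: Satoru has i, Tanikar has e. Tanikar preserves e here (none of its changes turn any other segment into e), so the proto-segment is *e.
Verify the candidate proto-form against each daughter:
Satoru: start from *yutubem.
  rule 1 (pre-nasal raising): yutubem → yutubim
  rule 2 (unconditioned shift): yutubim → zutubim
  rule 3: no change — zutubim
  ⇒ Satoru zutubim
Tanikar: *yutubem
  yutubem → yudubem   [intervocalic voicing]
  yudubem → yuduvem   [unconditioned shift]
  giving Tanikar yuduvem.
No other proto-form is consistent with every reflex, so the reconstruction is *yutubem.

*yutubem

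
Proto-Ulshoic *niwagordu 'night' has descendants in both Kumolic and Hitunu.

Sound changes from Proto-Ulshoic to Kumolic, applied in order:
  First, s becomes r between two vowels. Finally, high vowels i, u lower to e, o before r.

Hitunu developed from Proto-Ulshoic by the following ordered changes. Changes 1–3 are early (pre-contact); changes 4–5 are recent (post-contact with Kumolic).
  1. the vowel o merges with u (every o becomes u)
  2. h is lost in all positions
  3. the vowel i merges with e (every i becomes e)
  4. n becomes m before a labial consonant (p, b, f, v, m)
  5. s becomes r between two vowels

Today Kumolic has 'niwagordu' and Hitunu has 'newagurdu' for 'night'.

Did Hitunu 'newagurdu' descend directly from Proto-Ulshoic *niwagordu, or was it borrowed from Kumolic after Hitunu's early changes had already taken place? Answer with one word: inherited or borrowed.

If inherited, *niwagordu would pass through all of Hitunu's changes:
Hitunu: start from *niwagordu.
  rule 1 (vowel merger): niwagordu → niwagurdu
  rule 2: no change — niwagurdu
  rule 3 (vowel merger): niwagurdu → newagurdu
  rule 4: no change — newagurdu
  rule 5: no change — newagurdu
  ⇒ Hitunu newagurdu
If borrowed from Kumolic 'niwagordu' after the early changes, it would undergo only the recent ones:
  rule 4 (nasal place assimilation): no change (niwagordu)
  rule 5 (rhotacism): no change (niwagordu)
  ⇒ as a loan: niwagordu
Hitunu 'newagurdu' matches the inherited outcome exactly, so it is an inherited cognate, not a loan.

inherited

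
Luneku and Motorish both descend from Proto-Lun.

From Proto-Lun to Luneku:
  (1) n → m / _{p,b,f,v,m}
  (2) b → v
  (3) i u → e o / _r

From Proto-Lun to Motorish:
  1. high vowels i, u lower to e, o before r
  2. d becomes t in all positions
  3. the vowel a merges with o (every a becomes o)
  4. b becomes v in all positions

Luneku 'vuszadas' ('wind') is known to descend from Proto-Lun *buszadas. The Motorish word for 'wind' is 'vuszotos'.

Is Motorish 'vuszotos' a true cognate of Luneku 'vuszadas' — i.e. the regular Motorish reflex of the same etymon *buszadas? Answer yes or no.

Derive the expected Motorish reflex of *buszadas:
Motorish: *buszadas > buszatas > buszotos > vuszotos  (by unconditioned shift, vowel merger, unconditioned shift)
Motorish 'vuszotos' matches the regular reflex exactly, so the pair is cognate.

yes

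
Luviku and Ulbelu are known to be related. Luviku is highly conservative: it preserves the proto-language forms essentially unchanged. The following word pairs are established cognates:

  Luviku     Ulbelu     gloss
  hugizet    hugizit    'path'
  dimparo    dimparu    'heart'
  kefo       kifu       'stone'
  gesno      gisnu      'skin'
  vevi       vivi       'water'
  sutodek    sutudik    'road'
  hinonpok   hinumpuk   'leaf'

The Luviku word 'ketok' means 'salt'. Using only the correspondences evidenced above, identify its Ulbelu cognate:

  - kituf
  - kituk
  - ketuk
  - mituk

hugizet ~ hugizit, gesno ~ gisnu — Luviku e corresponds to Ulbelu i after a consonant, before a consonant other than r, m, n, p, b, f, v.
sutodek ~ sutudik, hinonpok ~ hinumpuk — Luviku o corresponds to Ulbelu u after a consonant, before a consonant other than r, m, n, p, b, f, v.
Applying these to Luviku 'ketok':
  ketok → kitok   (e→i after a consonant, before a consonant other than r, m, n, p, b, f, v)
  kitok → kituk   (o→u after a consonant, before a consonant other than r, m, n, p, b, f, v)
So the Ulbelu cognate is 'kituk'.

kituk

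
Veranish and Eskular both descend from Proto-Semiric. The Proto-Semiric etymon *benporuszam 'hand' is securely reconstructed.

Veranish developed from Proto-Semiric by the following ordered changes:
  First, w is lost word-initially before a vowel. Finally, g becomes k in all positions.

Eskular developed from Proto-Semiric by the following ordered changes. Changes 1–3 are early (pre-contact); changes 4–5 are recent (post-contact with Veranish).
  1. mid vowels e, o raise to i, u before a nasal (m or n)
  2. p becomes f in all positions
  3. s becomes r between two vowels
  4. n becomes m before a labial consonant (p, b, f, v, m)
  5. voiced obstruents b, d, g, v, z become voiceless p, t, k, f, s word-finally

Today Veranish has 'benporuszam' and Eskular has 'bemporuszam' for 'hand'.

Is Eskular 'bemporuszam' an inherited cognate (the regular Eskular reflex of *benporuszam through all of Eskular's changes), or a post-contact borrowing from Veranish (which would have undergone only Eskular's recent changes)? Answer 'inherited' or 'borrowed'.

If inherited, *benporuszam would pass through all of Eskular's changes:
Eskular: start from *benporuszam.
  rule 1 (pre-nasal raising): benporuszam → binporuszam
  rule 2 (unconditioned shift): binporuszam → binforuszam
  rule 3: no change — binforuszam
  rule 4 (nasal place assimilation): binforuszam → bimforuszam
  rule 5: no change — bimforuszam
  ⇒ Eskular bimforuszam
If borrowed from Veranish 'benporuszam' after the early changes, it would undergo only the recent ones:
  rule 4 (nasal place assimilation): benporuszam → bemporuszam
  rule 5 (final devoicing): no change (bemporuszam)
  ⇒ as a loan: bemporuszam
Eskular 'bemporuszam' matches the loan outcome 'bemporuszam', not the inherited 'bimforuszam' — it skipped the early Eskular changes, so it was borrowed from Veranish.

borrowed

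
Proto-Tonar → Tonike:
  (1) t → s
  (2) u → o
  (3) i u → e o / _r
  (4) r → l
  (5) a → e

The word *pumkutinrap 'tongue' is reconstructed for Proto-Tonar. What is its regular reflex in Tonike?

pomkosinlep

Tonike: *pumkutinrap > pumkusinrap > pomkosinrap > pomkosinlap > pomkosinlep  (by unconditioned shift, vowel merger, unconditioned shift, vowel merger)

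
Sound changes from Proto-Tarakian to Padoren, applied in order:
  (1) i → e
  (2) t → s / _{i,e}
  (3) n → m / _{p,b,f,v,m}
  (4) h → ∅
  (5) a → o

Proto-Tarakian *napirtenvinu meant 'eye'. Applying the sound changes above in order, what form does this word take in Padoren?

nopersemvenu

Padoren: *napirtenvinu
  napirtenvinu → napertenvenu   [vowel merger]
  napertenvenu → napersenvenu   [palatalisation]
  napersenvenu → napersemvenu   [nasal place assimilation]
  napersemvenu (rule 4 does not apply)
  napersemvenu → nopersemvenu   [vowel merger]
  giving Padoren nopersemvenu.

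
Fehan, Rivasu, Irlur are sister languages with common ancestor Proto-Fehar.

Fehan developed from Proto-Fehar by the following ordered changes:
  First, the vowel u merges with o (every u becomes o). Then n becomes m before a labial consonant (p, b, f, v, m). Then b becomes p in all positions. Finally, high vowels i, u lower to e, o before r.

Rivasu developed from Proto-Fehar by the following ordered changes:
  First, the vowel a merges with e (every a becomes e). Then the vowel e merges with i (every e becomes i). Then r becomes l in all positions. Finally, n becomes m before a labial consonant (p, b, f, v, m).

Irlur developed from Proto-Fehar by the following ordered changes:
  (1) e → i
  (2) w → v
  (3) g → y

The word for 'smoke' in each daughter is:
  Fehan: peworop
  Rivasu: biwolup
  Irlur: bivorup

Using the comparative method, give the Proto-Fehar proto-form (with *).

Position 6: Fehan has o, Rivasu has u, Irlur has u. Rivasu preserves u here (none of its changes turn any other segment into u), so the proto-segment is *u.
Position 3: Fehan has w, Rivasu has w, Irlur has v. Fehan preserves w here (none of its changes turn any other segment into w), so the proto-segment is *w.
Position 5: Fehan has r, Rivasu has l, Irlur has r. Fehan preserves r here (none of its changes turn any other segment into r), so the proto-segment is *r.
This points to *beworup. Verify forward in each daughter:
Fehan: start from *beworup.
  rule 1 (vowel merger): beworup → beworop
  rule 2: no change — beworop
  rule 3 (unconditioned shift): beworop → peworop
  rule 4: no change — peworop
  ⇒ Fehan peworop
Rivasu: *beworup > biworup > biwolup  (by vowel merger, unconditioned shift)
Irlur: *beworup > biworup > bivorup  (by vowel merger, unconditioned shift)
Only *beworup yields all of Fehan peworop, Rivasu biwolup, Irlur bivorup.

*beworup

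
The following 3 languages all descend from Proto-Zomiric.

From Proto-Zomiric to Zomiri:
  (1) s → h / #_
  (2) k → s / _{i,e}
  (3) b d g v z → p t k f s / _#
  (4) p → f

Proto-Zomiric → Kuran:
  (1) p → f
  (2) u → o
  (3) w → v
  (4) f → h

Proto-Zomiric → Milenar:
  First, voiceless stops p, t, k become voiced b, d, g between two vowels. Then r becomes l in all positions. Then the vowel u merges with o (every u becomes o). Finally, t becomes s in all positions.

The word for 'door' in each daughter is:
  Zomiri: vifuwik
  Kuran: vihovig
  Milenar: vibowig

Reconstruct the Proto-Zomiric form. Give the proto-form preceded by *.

*vipuwig

Position 5: Zomiri has w, Kuran has v, Milenar has w. Zomiri preserves w here (none of its changes turn any other segment into w), so the proto-segment is *w.
Position 4: Zomiri has u, Kuran has o, Milenar has o. Zomiri preserves u here (none of its changes turn any other segment into u), so the proto-segment is *u.
Verify the candidate proto-form against each daughter:
Zomiri: *vipuwig
  vipuwig (rule 1 does not apply)
  vipuwig (rule 2 does not apply)
  vipuwig → vipuwik   [final devoicing]
  vipuwik → vifuwik   [unconditioned shift]
  giving Zomiri vifuwik.
Kuran: start from *vipuwig.
  rule 1 (unconditioned shift): vipuwig → vifuwig
  rule 2 (vowel merger): vifuwig → vifowig
  rule 3 (unconditioned shift): vifowig → vifovig
  rule 4 (unconditioned shift): vifovig → vihovig
  ⇒ Kuran vihovig
Milenar: start from *vipuwig.
  rule 1 (intervocalic voicing): vipuwig → vibuwig
  rule 2: no change — vibuwig
  rule 3 (vowel merger): vibuwig → vibowig
  rule 4: no change — vibowig
  ⇒ Milenar vibowig
Only *vipuwig yields all of Zomiri vifuwik, Kuran vihovig, Milenar vibowig.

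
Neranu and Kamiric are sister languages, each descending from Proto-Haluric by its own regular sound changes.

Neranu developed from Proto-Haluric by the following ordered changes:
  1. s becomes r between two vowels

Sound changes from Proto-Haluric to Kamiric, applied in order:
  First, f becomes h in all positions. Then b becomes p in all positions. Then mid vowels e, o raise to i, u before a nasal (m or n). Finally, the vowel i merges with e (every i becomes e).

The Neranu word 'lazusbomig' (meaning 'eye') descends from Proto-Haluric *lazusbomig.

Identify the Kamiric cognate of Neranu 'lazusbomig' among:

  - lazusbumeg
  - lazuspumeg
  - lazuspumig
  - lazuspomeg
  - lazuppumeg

Kamiric: start from *lazusbomig.
  rule 1: no change — lazusbomig
  rule 2 (unconditioned shift): lazusbomig → lazuspomig
  rule 3 (pre-nasal raising): lazuspomig → lazuspumig
  rule 4 (vowel merger): lazuspumig → lazuspumeg
  ⇒ Kamiric lazuspumeg
Among the options, 'lazuspumeg' alone shows every Kamiric change applied in order.

lazuspumeg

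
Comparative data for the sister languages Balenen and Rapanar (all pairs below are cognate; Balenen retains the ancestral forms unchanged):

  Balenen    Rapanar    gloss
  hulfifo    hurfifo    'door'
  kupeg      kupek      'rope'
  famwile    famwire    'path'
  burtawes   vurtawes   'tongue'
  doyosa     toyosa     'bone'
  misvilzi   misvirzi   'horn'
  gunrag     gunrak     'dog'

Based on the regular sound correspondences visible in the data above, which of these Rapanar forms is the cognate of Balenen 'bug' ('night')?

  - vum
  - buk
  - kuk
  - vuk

vuk

burtawes ~ vurtawes — Balenen b corresponds to Rapanar v word-initially before a back vowel.
kupeg ~ kupek, gunrag ~ gunrak — Balenen g corresponds to Rapanar k word-finally.
Applying these to Balenen 'bug':
  bug → vug   (b→v word-initially before a back vowel)
  vug → vuk   (g→k word-finally)
So the Rapanar cognate is 'vuk'.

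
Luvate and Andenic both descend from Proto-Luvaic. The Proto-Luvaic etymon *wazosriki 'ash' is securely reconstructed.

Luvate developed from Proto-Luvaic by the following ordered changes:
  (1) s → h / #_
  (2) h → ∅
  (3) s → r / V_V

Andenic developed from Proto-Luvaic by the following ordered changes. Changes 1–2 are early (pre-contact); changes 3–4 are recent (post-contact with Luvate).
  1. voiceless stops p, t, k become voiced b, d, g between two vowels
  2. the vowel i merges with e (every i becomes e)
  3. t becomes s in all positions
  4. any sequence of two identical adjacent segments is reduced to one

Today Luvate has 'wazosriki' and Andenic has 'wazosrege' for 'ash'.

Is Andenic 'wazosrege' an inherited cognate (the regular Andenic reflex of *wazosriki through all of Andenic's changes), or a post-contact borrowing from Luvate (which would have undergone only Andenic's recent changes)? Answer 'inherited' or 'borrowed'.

If inherited, *wazosriki would pass through all of Andenic's changes:
Andenic: *wazosriki > wazosrigi > wazosrege  (by intervocalic voicing, vowel merger)
If borrowed from Luvate 'wazosriki' after the early changes, it would undergo only the recent ones:
  rule 3 (unconditioned shift): no change (wazosriki)
  rule 4 (degemination): no change (wazosriki)
  ⇒ as a loan: wazosriki
Andenic 'wazosrege' matches the inherited outcome exactly, so it is an inherited cognate, not a loan.

inherited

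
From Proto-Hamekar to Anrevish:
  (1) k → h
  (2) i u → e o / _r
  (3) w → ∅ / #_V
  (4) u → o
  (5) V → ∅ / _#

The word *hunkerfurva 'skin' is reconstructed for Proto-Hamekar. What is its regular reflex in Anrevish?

Anrevish: *hunkerfurva
  hunkerfurva → hunherfurva   [unconditioned shift]
  hunherfurva → hunherforva   [pre-rhotic lowering]
  hunherforva (rule 3 does not apply)
  hunherforva → honherforva   [vowel merger]
  honherforva → honherforv   [apocope]
  giving Anrevish honherforv.

honherforv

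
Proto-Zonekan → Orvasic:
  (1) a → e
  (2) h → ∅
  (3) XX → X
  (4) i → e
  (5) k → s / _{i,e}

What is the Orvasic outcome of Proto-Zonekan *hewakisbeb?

ewesesbeb

Orvasic: *hewakisbeb > hewekisbeb > ewekisbeb > ewekesbeb > ewesesbeb  (by vowel merger, h-loss, vowel merger, palatalisation)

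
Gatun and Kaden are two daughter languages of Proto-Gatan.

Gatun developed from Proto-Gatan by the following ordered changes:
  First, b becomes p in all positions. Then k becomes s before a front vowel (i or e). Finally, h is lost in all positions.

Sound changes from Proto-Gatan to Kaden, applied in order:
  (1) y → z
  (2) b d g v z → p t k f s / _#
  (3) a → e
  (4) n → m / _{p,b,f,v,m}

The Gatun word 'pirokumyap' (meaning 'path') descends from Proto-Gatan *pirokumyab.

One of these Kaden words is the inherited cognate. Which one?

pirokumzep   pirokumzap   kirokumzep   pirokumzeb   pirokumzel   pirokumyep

Kaden: start from *pirokumyab.
  rule 1 (unconditioned shift): pirokumyab → pirokumzab
  rule 2 (final devoicing): pirokumzab → pirokumzap
  rule 3 (vowel merger): pirokumzap → pirokumzep
  rule 4: no change — pirokumzep
  ⇒ Kaden pirokumzep
Only 'pirokumzep' matches the regular Kaden development of *pirokumyab.

pirokumzep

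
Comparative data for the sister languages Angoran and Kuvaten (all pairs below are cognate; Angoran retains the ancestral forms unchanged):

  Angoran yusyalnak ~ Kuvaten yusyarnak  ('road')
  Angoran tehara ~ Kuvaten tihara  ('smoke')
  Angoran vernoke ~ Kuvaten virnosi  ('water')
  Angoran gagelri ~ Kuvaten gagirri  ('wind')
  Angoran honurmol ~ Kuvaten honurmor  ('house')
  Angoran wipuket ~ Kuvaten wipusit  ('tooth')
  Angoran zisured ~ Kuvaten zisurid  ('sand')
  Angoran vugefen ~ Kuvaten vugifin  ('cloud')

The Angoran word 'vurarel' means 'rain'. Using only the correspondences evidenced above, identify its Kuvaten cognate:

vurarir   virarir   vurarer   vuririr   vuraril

vurarir

tehara ~ tihara, gagelri ~ gagirri — Angoran e corresponds to Kuvaten i after a consonant, before a consonant other than r, m, n, p, b, f, v.
honurmol ~ honurmor — Angoran l corresponds to Kuvaten r word-finally.
Applying these to Angoran 'vurarel':
  vurarel → vuraril   (e→i after a consonant, before a consonant other than r, m, n, p, b, f, v)
  vuraril → vurarir   (l→r word-finally)
So the Kuvaten cognate is 'vurarir'.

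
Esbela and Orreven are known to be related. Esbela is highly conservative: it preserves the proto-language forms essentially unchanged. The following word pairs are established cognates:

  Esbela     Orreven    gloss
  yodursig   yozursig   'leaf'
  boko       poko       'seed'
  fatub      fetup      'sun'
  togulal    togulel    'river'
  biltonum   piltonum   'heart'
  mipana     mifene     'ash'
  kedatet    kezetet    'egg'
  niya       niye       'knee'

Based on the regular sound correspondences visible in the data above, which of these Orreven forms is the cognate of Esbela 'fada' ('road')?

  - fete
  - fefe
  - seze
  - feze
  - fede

fatub ~ fetup, togulal ~ togulel — Esbela a corresponds to Orreven e after a consonant, before a consonant other than r, m, n, p, b, f, v.
kedatet ~ kezetet — Esbela d corresponds to Orreven z between vowels (before a back vowel).
mipana ~ mifene, niya ~ niye — Esbela a corresponds to Orreven e word-finally.
Applying these to Esbela 'fada':
  fada → feda   (a→e after a consonant, before a consonant other than r, m, n, p, b, f, v)
  feda → feza   (d→z between vowels (before a back vowel))
  feza → feze   (a→e word-finally)
So the Orreven cognate is 'feze'.

feze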